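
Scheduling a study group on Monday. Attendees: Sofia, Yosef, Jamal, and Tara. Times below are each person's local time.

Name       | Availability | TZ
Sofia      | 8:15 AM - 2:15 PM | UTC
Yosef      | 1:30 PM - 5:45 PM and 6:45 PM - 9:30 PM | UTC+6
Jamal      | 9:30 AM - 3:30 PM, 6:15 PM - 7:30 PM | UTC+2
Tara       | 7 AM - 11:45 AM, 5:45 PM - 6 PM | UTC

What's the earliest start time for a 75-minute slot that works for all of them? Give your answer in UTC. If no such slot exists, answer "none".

Sofia in UTC: 08:15-14:15.
Yosef in UTC: 07:30-11:45, 12:45-15:30 (subtract 6h to convert from UTC+6).
Jamal in UTC: 07:30-13:30, 16:15-17:30 (subtract 2h to convert from UTC+2).
Tara in UTC: 07:00-11:45, 17:45-18:00.
Sofia ∩ Yosef: 08:15-11:45, 12:45-14:15.
Sofia ∩ Yosef ∩ Jamal: 08:15-11:45, 12:45-13:30.
Sofia ∩ Yosef ∩ Jamal ∩ Tara: 08:15-11:45.
The first common window of at least 75 minutes is 08:15-11:45, so the earliest start is 08:15.

08:15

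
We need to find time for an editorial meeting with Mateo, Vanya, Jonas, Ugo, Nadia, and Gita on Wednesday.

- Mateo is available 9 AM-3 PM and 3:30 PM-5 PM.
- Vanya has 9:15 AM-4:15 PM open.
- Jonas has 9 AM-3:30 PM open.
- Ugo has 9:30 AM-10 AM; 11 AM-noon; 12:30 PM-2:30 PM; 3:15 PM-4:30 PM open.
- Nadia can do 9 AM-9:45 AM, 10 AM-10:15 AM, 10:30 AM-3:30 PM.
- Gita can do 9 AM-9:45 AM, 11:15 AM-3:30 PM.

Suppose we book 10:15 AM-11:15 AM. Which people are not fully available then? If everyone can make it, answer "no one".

Mateo: free for 10:15-11:15. Vanya: free for 10:15-11:15. Jonas: free for 10:15-11:15. Ugo: not fully free for 10:15-11:15. Nadia: not fully free for 10:15-11:15. Gita: not fully free for 10:15-11:15.

Gita, Nadia, Ugo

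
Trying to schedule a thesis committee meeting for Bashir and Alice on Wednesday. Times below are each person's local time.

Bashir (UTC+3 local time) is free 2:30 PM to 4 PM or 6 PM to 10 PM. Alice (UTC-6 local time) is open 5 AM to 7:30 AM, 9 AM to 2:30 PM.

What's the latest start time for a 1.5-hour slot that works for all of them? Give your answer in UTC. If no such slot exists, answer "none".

Bashir in UTC: 11:30-13:00, 15:00-19:00 (subtract 3h to convert from UTC+3).
Alice in UTC: 11:00-13:30, 15:00-20:30 (add 6h to convert from UTC-6).
Bashir ∩ Alice: 11:30-13:00, 15:00-19:00.
The last common window of at least 90 minutes is 15:00-19:00; a 90-minute meeting can start as late as 17:30 and still end by 19:00.

17:30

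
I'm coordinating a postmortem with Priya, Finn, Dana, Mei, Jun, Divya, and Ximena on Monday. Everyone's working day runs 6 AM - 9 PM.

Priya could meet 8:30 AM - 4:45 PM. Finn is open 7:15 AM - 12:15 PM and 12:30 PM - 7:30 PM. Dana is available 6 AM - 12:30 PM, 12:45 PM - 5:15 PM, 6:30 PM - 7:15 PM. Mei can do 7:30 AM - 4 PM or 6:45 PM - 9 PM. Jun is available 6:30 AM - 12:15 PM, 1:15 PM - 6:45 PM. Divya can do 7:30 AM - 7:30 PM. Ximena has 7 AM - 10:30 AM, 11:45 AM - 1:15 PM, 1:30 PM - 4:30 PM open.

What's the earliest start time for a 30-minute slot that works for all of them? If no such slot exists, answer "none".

Priya ∩ Finn: 08:30-12:15, 12:30-16:45.
Priya ∩ Finn ∩ Dana: 08:30-12:15, 12:45-16:45.
Priya ∩ Finn ∩ Dana ∩ Mei: 08:30-12:15, 12:45-16:00.
Priya ∩ Finn ∩ Dana ∩ Mei ∩ Jun: 08:30-12:15, 13:15-16:00.
Priya ∩ Finn ∩ Dana ∩ Mei ∩ Jun ∩ Divya: 08:30-12:15, 13:15-16:00.
Priya ∩ Finn ∩ Dana ∩ Mei ∩ Jun ∩ Divya ∩ Ximena: 08:30-10:30, 11:45-12:15, 13:30-16:00.
The first common window of at least 30 minutes is 08:30-10:30, so the earliest start is 08:30.

08:30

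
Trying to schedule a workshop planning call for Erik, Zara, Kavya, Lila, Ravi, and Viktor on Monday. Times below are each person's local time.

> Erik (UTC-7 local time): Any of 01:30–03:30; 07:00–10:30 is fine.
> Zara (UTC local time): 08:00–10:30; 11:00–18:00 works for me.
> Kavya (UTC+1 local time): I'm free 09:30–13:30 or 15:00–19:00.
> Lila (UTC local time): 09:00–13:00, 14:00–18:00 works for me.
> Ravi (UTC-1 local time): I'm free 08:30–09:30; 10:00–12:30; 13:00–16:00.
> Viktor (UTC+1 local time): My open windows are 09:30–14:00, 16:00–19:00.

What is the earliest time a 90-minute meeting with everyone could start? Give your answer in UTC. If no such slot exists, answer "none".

15:00

Erik in UTC: 08:30-10:30, 14:00-17:30 (add 7h to convert from UTC-7).
Zara in UTC: 08:00-10:30, 11:00-18:00.
Kavya in UTC: 08:30-12:30, 14:00-18:00 (subtract 1h to convert from UTC+1).
Lila in UTC: 09:00-13:00, 14:00-18:00.
Ravi in UTC: 09:30-10:30, 11:00-13:30, 14:00-17:00 (add 1h to convert from UTC-1).
Viktor in UTC: 08:30-13:00, 15:00-18:00 (subtract 1h to convert from UTC+1).
Erik ∩ Zara: 08:30-10:30, 14:00-17:30.
Erik ∩ Zara ∩ Kavya: 08:30-10:30, 14:00-17:30.
Erik ∩ Zara ∩ Kavya ∩ Lila: 09:00-10:30, 14:00-17:30.
Erik ∩ Zara ∩ Kavya ∩ Lila ∩ Ravi: 09:30-10:30, 14:00-17:00.
Erik ∩ Zara ∩ Kavya ∩ Lila ∩ Ravi ∩ Viktor: 09:30-10:30, 15:00-17:00.
Those are the intersection windows.
The first common window of at least 90 minutes is 15:00-17:00, so the earliest start is 15:00.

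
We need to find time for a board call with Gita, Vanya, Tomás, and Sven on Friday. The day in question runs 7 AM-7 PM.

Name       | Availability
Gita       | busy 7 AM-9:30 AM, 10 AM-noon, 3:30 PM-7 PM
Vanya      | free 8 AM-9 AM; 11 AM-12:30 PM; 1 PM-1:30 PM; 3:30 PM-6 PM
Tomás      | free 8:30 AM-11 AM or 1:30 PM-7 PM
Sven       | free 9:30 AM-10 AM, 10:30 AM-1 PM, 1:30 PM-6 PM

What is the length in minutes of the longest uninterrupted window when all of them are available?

Gita free: 09:30-10:00, 12:00-15:30 (invert busy blocks within the working day).
Vanya free: 08:00-09:00, 11:00-12:30, 13:00-13:30, 15:30-18:00.
Tomás free: 08:30-11:00, 13:30-19:00.
Sven free: 09:30-10:00, 10:30-13:00, 13:30-18:00.
Gita ∩ Vanya: 12:00-12:30, 13:00-13:30.
Gita ∩ Vanya ∩ Tomás: ∅.
Gita ∩ Vanya ∩ Tomás ∩ Sven: ∅.
There is no time when everyone is free.
No common window exists, so the longest block is 0 minutes.

0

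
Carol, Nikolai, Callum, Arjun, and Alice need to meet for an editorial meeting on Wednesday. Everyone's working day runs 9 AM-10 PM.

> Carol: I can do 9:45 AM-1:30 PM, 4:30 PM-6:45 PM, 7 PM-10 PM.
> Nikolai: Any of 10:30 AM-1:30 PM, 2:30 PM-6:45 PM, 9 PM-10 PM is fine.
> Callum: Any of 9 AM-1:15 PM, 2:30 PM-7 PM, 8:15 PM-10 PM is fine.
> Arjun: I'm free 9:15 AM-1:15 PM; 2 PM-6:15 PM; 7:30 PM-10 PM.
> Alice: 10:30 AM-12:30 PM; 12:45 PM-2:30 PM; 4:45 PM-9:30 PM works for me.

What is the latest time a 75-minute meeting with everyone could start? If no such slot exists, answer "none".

17:00

Carol ∩ Nikolai: 10:30-13:30, 16:30-18:45, 21:00-22:00.
Carol ∩ Nikolai ∩ Callum: 10:30-13:15, 16:30-18:45, 21:00-22:00.
Carol ∩ Nikolai ∩ Callum ∩ Arjun: 10:30-13:15, 16:30-18:15, 21:00-22:00.
Carol ∩ Nikolai ∩ Callum ∩ Arjun ∩ Alice: 10:30-12:30, 12:45-13:15, 16:45-18:15, 21:00-21:30.
The last common window of at least 75 minutes is 16:45-18:15; a 75-minute meeting can start as late as 17:00 and still end by 18:15.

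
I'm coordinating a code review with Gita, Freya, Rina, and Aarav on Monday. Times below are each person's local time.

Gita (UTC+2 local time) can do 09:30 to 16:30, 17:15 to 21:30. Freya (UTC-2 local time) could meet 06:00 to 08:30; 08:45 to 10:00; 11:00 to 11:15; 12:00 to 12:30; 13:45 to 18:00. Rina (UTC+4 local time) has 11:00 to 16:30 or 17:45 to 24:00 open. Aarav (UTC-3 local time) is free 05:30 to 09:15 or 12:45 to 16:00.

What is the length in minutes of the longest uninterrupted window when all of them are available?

Gita in UTC: 07:30-14:30, 15:15-19:30 (subtract 2h to convert from UTC+2).
Freya in UTC: 08:00-10:30, 10:45-12:00, 13:00-13:15, 14:00-14:30, 15:45-20:00 (add 2h to convert from UTC-2).
Rina in UTC: 07:00-12:30, 13:45-20:00 (subtract 4h to convert from UTC+4).
Aarav in UTC: 08:30-12:15, 15:45-19:00 (add 3h to convert from UTC-3).
Gita ∩ Freya: 08:00-10:30, 10:45-12:00, 13:00-13:15, 14:00-14:30, 15:45-19:30.
Gita ∩ Freya ∩ Rina: 08:00-10:30, 10:45-12:00, 14:00-14:30, 15:45-19:30.
Gita ∩ Freya ∩ Rina ∩ Aarav: 08:30-10:30, 10:45-12:00, 15:45-19:00.
So the common availability across everyone is 08:30-10:30, 10:45-12:00, 15:45-19:00.
The longest is 15:45-19:00 at 195 minutes.

195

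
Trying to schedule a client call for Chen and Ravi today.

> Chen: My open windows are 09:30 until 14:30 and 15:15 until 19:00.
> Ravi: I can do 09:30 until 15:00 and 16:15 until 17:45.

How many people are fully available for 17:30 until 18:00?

Chen can make the full 17:30-18:00 slot — that's 1.

1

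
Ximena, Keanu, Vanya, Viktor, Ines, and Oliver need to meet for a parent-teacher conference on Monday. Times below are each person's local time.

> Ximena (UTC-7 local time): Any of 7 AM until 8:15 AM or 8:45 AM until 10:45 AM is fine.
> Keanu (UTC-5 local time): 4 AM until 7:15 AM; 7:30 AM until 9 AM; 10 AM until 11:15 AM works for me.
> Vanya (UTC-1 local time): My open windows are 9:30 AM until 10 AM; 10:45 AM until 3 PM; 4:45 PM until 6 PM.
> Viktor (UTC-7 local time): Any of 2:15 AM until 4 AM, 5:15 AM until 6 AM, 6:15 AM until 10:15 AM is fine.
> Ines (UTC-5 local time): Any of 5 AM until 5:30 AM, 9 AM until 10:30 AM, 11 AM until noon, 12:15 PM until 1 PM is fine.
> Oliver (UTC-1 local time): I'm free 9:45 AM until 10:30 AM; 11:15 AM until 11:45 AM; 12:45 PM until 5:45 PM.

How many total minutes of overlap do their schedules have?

Ximena in UTC: 14:00-15:15, 15:45-17:45 (add 7h to convert from UTC-7).
Keanu in UTC: 09:00-12:15, 12:30-14:00, 15:00-16:15 (add 5h to convert from UTC-5).
Vanya in UTC: 10:30-11:00, 11:45-16:00, 17:45-19:00 (add 1h to convert from UTC-1).
Viktor in UTC: 09:15-11:00, 12:15-13:00, 13:15-17:15 (add 7h to convert from UTC-7).
Ines in UTC: 10:00-10:30, 14:00-15:30, 16:00-17:00, 17:15-18:00 (add 5h to convert from UTC-5).
Oliver in UTC: 10:45-11:30, 12:15-12:45, 13:45-18:45 (add 1h to convert from UTC-1).
Ximena ∩ Keanu: 15:00-15:15, 15:45-16:15.
Ximena ∩ Keanu ∩ Vanya: 15:00-15:15, 15:45-16:00.
Ximena ∩ Keanu ∩ Vanya ∩ Viktor: 15:00-15:15, 15:45-16:00.
Ximena ∩ Keanu ∩ Vanya ∩ Viktor ∩ Ines: 15:00-15:15.
Ximena ∩ Keanu ∩ Vanya ∩ Viktor ∩ Ines ∩ Oliver: 15:00-15:15.
Those are the intersection windows.
That's a single block of 15 minutes.

15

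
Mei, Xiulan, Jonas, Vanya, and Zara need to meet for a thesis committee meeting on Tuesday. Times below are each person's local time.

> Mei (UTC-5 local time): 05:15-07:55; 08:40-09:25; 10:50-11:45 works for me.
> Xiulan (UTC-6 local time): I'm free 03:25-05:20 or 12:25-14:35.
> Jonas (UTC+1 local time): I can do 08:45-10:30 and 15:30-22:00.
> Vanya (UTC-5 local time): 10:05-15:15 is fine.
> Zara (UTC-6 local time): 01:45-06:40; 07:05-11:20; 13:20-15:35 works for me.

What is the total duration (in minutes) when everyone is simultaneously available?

0

Mei in UTC: 10:15-12:55, 13:40-14:25, 15:50-16:45 (add 5h to convert from UTC-5).
Xiulan in UTC: 09:25-11:20, 18:25-20:35 (add 6h to convert from UTC-6).
Jonas in UTC: 07:45-09:30, 14:30-21:00 (subtract 1h to convert from UTC+1).
Vanya in UTC: 15:05-20:15 (add 5h to convert from UTC-5).
Zara in UTC: 07:45-12:40, 13:05-17:20, 19:20-21:35 (add 6h to convert from UTC-6).
Mei ∩ Xiulan: 10:15-11:20.
Mei ∩ Xiulan ∩ Jonas: ∅.
Mei ∩ Xiulan ∩ Jonas ∩ Vanya: ∅.
Mei ∩ Xiulan ∩ Jonas ∩ Vanya ∩ Zara: ∅.
There is no time when everyone is free.
There is no common window, so the total is 0 minutes.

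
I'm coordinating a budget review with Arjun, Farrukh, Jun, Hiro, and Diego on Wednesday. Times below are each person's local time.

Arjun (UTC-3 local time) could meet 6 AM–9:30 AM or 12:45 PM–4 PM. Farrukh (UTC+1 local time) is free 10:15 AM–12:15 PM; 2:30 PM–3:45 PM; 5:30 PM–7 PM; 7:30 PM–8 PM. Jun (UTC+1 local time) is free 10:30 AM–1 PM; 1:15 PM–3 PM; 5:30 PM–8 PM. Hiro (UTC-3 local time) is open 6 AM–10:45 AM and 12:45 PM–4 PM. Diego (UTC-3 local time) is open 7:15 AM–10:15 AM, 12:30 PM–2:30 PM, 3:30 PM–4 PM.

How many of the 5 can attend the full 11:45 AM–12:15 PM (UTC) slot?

Arjun in UTC: 09:00-12:30, 15:45-19:00 (add 3h to convert from UTC-3).
Farrukh in UTC: 09:15-11:15, 13:30-14:45, 16:30-18:00, 18:30-19:00 (subtract 1h to convert from UTC+1).
Jun in UTC: 09:30-12:00, 12:15-14:00, 16:30-19:00 (subtract 1h to convert from UTC+1).
Hiro in UTC: 09:00-13:45, 15:45-19:00 (add 3h to convert from UTC-3).
Diego in UTC: 10:15-13:15, 15:30-17:30, 18:30-19:00 (add 3h to convert from UTC-3).
Arjun, Hiro, and Diego can make the full 11:45-12:15 slot — that's 3.

3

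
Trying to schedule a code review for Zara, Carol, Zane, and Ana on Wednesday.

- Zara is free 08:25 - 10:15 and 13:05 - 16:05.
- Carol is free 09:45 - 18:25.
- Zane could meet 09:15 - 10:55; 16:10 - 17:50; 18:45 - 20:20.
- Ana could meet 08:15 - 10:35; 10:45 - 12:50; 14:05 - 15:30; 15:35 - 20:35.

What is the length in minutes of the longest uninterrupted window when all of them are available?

30

Zara ∩ Carol: 09:45-10:15, 13:05-16:05.
Zara ∩ Carol ∩ Zane: 09:45-10:15.
Zara ∩ Carol ∩ Zane ∩ Ana: 09:45-10:15.
So the common availability across everyone is 09:45-10:15.
The longest is 09:45-10:15 at 30 minutes.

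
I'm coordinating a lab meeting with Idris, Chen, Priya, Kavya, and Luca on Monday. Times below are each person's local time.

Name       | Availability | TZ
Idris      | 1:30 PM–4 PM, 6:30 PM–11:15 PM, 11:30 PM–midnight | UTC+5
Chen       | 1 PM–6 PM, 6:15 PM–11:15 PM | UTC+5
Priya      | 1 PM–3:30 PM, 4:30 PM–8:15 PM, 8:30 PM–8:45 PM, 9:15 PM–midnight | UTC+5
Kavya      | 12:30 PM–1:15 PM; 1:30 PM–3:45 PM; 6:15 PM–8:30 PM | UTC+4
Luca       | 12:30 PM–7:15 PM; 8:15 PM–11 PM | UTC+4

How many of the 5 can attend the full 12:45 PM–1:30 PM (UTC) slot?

Idris in UTC: 08:30-11:00, 13:30-18:15, 18:30-19:00 (subtract 5h to convert from UTC+5).
Chen in UTC: 08:00-13:00, 13:15-18:15 (subtract 5h to convert from UTC+5).
Priya in UTC: 08:00-10:30, 11:30-15:15, 15:30-15:45, 16:15-19:00 (subtract 5h to convert from UTC+5).
Kavya in UTC: 08:30-09:15, 09:30-11:45, 14:15-16:30 (subtract 4h to convert from UTC+4).
Luca in UTC: 08:30-15:15, 16:15-19:00 (subtract 4h to convert from UTC+4).
Priya and Luca can make the full 12:45-13:30 slot — that's 2.

2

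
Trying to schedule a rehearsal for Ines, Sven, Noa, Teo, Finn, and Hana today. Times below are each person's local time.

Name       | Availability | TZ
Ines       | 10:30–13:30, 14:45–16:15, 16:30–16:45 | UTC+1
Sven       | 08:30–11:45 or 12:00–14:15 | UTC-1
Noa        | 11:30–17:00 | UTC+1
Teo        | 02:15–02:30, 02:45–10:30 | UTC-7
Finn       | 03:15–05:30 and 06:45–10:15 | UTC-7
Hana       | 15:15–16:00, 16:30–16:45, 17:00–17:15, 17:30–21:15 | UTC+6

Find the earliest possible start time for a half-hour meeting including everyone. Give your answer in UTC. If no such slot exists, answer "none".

11:30

Ines in UTC: 09:30-12:30, 13:45-15:15, 15:30-15:45 (subtract 1h to convert from UTC+1).
Sven in UTC: 09:30-12:45, 13:00-15:15 (add 1h to convert from UTC-1).
Noa in UTC: 10:30-16:00 (subtract 1h to convert from UTC+1).
Teo in UTC: 09:15-09:30, 09:45-17:30 (add 7h to convert from UTC-7).
Finn in UTC: 10:15-12:30, 13:45-17:15 (add 7h to convert from UTC-7).
Hana in UTC: 09:15-10:00, 10:30-10:45, 11:00-11:15, 11:30-15:15 (subtract 6h to convert from UTC+6).
Ines ∩ Sven: 09:30-12:30, 13:45-15:15.
Ines ∩ Sven ∩ Noa: 10:30-12:30, 13:45-15:15.
Ines ∩ Sven ∩ Noa ∩ Teo: 10:30-12:30, 13:45-15:15.
Ines ∩ Sven ∩ Noa ∩ Teo ∩ Finn: 10:30-12:30, 13:45-15:15.
Ines ∩ Sven ∩ Noa ∩ Teo ∩ Finn ∩ Hana: 10:30-10:45, 11:00-11:15, 11:30-12:30, 13:45-15:15.
The first common window of at least 30 minutes is 11:30-12:30, so the earliest start is 11:30.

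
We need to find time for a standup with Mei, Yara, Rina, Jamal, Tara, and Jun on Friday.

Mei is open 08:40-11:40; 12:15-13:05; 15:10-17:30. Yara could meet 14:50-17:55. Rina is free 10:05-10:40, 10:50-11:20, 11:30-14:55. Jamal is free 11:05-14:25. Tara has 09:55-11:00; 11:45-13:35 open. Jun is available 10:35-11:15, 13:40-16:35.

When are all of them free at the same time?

none

Mei ∩ Yara: 15:10-17:30.
Mei ∩ Yara ∩ Rina: ∅.
Mei ∩ Yara ∩ Rina ∩ Jamal: ∅.
Mei ∩ Yara ∩ Rina ∩ Jamal ∩ Tara: ∅.
Mei ∩ Yara ∩ Rina ∩ Jamal ∩ Tara ∩ Jun: ∅.
There is no time when everyone is free.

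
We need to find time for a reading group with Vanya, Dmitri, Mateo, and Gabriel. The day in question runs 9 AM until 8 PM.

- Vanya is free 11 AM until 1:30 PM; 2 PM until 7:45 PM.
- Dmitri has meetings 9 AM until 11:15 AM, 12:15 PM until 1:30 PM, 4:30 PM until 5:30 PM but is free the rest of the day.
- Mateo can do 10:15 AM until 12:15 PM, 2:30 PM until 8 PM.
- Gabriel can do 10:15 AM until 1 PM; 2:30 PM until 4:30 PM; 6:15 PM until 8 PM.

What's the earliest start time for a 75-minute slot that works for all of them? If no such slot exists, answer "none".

Vanya free: 11:00-13:30, 14:00-19:45.
Dmitri free: 11:15-12:15, 13:30-16:30, 17:30-20:00 (invert busy blocks within the working day).
Mateo free: 10:15-12:15, 14:30-20:00.
Gabriel free: 10:15-13:00, 14:30-16:30, 18:15-20:00.
Vanya ∩ Dmitri: 11:15-12:15, 14:00-16:30, 17:30-19:45.
Vanya ∩ Dmitri ∩ Mateo: 11:15-12:15, 14:30-16:30, 17:30-19:45.
Vanya ∩ Dmitri ∩ Mateo ∩ Gabriel: 11:15-12:15, 14:30-16:30, 18:15-19:45.
The first common window of at least 75 minutes is 14:30-16:30, so the earliest start is 14:30.

14:30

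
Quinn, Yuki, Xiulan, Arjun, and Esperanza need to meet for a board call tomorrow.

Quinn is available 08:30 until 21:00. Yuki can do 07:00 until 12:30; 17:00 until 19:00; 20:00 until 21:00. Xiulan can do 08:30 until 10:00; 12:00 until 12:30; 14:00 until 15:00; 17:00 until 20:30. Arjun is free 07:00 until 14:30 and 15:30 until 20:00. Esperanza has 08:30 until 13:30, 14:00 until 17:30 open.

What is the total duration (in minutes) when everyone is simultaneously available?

150

Quinn ∩ Yuki: 08:30-12:30, 17:00-19:00, 20:00-21:00.
Quinn ∩ Yuki ∩ Xiulan: 08:30-10:00, 12:00-12:30, 17:00-19:00, 20:00-20:30.
Quinn ∩ Yuki ∩ Xiulan ∩ Arjun: 08:30-10:00, 12:00-12:30, 17:00-19:00.
Quinn ∩ Yuki ∩ Xiulan ∩ Arjun ∩ Esperanza: 08:30-10:00, 12:00-12:30, 17:00-17:30.
So the common availability across everyone is 08:30-10:00, 12:00-12:30, 17:00-17:30.
Summing the common windows: 90 + 30 + 30 = 150 minutes.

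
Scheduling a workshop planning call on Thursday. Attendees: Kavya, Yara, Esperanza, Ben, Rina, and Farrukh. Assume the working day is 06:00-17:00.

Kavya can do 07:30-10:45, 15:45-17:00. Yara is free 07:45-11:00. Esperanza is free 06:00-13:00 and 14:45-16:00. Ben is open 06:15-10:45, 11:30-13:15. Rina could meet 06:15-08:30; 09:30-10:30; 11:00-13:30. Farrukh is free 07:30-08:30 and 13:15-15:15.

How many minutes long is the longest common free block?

45

Kavya ∩ Yara: 07:45-10:45.
Kavya ∩ Yara ∩ Esperanza: 07:45-10:45.
Kavya ∩ Yara ∩ Esperanza ∩ Ben: 07:45-10:45.
Kavya ∩ Yara ∩ Esperanza ∩ Ben ∩ Rina: 07:45-08:30, 09:30-10:30.
Kavya ∩ Yara ∩ Esperanza ∩ Ben ∩ Rina ∩ Farrukh: 07:45-08:30.
The longest is 07:45-08:30 at 45 minutes.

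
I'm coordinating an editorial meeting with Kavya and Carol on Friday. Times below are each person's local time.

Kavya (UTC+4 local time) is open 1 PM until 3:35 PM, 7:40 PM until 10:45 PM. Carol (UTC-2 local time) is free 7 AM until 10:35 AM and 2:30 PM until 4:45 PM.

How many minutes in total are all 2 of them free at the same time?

Kavya in UTC: 09:00-11:35, 15:40-18:45 (subtract 4h to convert from UTC+4).
Carol in UTC: 09:00-12:35, 16:30-18:45 (add 2h to convert from UTC-2).
Kavya ∩ Carol: 09:00-11:35, 16:30-18:45.
Summing the common windows: 155 + 135 = 290 minutes.

290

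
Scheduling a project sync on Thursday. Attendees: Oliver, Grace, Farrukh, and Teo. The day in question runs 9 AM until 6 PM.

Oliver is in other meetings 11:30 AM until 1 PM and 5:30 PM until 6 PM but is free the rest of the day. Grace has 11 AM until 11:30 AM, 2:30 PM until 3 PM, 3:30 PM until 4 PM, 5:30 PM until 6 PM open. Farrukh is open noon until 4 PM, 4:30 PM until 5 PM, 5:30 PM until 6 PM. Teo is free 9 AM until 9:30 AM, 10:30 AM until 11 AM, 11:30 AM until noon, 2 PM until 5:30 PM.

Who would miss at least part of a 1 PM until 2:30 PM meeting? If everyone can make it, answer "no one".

Grace, Teo

Oliver free: 09:00-11:30, 13:00-17:30 (invert busy blocks within the working day).
Grace free: 11:00-11:30, 14:30-15:00, 15:30-16:00, 17:30-18:00.
Farrukh free: 12:00-16:00, 16:30-17:00, 17:30-18:00.
Teo free: 09:00-09:30, 10:30-11:00, 11:30-12:00, 14:00-17:30.
Oliver: free for 13:00-14:30. Grace: not fully free for 13:00-14:30. Farrukh: free for 13:00-14:30. Teo: not fully free for 13:00-14:30.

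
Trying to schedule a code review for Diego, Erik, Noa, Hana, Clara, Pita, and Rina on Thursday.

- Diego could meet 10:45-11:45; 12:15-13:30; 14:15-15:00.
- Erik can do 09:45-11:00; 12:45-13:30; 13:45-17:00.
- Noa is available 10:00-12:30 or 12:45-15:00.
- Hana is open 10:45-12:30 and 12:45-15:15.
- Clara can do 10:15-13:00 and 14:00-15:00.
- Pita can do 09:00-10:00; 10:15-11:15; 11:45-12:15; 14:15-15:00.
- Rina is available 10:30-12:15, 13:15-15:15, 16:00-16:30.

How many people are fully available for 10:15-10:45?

Erik, Noa, Clara, and Pita can make the full 10:15-10:45 slot — that's 4.

4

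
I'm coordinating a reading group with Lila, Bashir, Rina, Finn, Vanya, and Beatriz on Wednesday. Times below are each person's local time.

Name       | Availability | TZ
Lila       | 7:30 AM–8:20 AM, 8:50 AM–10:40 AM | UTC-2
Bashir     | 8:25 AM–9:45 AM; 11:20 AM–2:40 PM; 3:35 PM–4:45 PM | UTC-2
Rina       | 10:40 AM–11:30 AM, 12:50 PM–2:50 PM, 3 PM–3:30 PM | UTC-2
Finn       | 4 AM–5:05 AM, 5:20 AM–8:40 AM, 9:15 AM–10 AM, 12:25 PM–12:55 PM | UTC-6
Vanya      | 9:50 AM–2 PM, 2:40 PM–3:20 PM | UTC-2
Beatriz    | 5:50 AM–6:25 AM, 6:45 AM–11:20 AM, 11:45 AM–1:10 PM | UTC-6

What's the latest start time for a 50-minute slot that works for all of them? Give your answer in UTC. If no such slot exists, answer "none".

Lila in UTC: 09:30-10:20, 10:50-12:40 (add 2h to convert from UTC-2).
Bashir in UTC: 10:25-11:45, 13:20-16:40, 17:35-18:45 (add 2h to convert from UTC-2).
Rina in UTC: 12:40-13:30, 14:50-16:50, 17:00-17:30 (add 2h to convert from UTC-2).
Finn in UTC: 10:00-11:05, 11:20-14:40, 15:15-16:00, 18:25-18:55 (add 6h to convert from UTC-6).
Vanya in UTC: 11:50-16:00, 16:40-17:20 (add 2h to convert from UTC-2).
Beatriz in UTC: 11:50-12:25, 12:45-17:20, 17:45-19:10 (add 6h to convert from UTC-6).
Lila ∩ Bashir: 10:50-11:45.
Lila ∩ Bashir ∩ Rina: ∅.
Lila ∩ Bashir ∩ Rina ∩ Finn: ∅.
Lila ∩ Bashir ∩ Rina ∩ Finn ∩ Vanya: ∅.
Lila ∩ Bashir ∩ Rina ∩ Finn ∩ Vanya ∩ Beatriz: ∅.
There is no time when everyone is free.
No common window is at least 50 minutes long.

none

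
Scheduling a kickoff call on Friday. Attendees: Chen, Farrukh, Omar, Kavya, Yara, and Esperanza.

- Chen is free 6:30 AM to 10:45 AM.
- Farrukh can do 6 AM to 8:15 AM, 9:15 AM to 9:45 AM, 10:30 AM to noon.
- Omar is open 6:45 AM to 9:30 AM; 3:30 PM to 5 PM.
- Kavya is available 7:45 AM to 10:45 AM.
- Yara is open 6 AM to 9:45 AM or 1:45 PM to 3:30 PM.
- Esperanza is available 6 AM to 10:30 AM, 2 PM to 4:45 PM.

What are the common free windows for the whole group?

07:45-08:15, 09:15-09:30

Chen ∩ Farrukh: 06:30-08:15, 09:15-09:45, 10:30-10:45.
Chen ∩ Farrukh ∩ Omar: 06:45-08:15, 09:15-09:30.
Chen ∩ Farrukh ∩ Omar ∩ Kavya: 07:45-08:15, 09:15-09:30.
Chen ∩ Farrukh ∩ Omar ∩ Kavya ∩ Yara: 07:45-08:15, 09:15-09:30.
Chen ∩ Farrukh ∩ Omar ∩ Kavya ∩ Yara ∩ Esperanza: 07:45-08:15, 09:15-09:30.
So the common availability across everyone is 07:45-08:15, 09:15-09:30.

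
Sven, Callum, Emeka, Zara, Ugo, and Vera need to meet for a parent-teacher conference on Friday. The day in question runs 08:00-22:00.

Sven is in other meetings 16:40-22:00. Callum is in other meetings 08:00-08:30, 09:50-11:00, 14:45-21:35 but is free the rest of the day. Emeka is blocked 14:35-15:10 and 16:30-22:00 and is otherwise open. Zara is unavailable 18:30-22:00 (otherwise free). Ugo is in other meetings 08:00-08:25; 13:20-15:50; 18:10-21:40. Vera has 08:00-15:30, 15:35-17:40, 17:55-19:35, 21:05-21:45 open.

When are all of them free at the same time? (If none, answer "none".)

08:30-09:50, 11:00-13:20

Sven free: 08:00-16:40 (invert busy blocks within the working day).
Callum free: 08:30-09:50, 11:00-14:45, 21:35-22:00 (invert busy blocks within the working day).
Emeka free: 08:00-14:35, 15:10-16:30 (invert busy blocks within the working day).
Zara free: 08:00-18:30 (invert busy blocks within the working day).
Ugo free: 08:25-13:20, 15:50-18:10, 21:40-22:00 (invert busy blocks within the working day).
Vera free: 08:00-15:30, 15:35-17:40, 17:55-19:35, 21:05-21:45.
Sven ∩ Callum: 08:30-09:50, 11:00-14:45.
Sven ∩ Callum ∩ Emeka: 08:30-09:50, 11:00-14:35.
Sven ∩ Callum ∩ Emeka ∩ Zara: 08:30-09:50, 11:00-14:35.
Sven ∩ Callum ∩ Emeka ∩ Zara ∩ Ugo: 08:30-09:50, 11:00-13:20.
Sven ∩ Callum ∩ Emeka ∩ Zara ∩ Ugo ∩ Vera: 08:30-09:50, 11:00-13:20.
So the common availability across everyone is 08:30-09:50, 11:00-13:20.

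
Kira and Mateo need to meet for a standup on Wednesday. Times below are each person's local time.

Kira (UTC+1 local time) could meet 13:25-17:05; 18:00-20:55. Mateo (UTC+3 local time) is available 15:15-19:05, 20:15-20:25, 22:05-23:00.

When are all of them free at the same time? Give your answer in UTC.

12:25-16:05, 17:15-17:25, 19:05-19:55

Kira in UTC: 12:25-16:05, 17:00-19:55 (subtract 1h to convert from UTC+1).
Mateo in UTC: 12:15-16:05, 17:15-17:25, 19:05-20:00 (subtract 3h to convert from UTC+3).
Kira ∩ Mateo: 12:25-16:05, 17:15-17:25, 19:05-19:55.
Those are the intersection windows.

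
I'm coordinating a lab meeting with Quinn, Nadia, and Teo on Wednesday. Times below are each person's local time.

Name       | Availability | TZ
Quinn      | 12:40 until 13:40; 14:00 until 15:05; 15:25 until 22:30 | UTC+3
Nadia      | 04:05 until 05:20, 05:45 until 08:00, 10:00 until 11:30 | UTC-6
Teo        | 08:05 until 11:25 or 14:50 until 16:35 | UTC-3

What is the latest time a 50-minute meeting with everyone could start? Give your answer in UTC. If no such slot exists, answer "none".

13:10

Quinn in UTC: 09:40-10:40, 11:00-12:05, 12:25-19:30 (subtract 3h to convert from UTC+3).
Nadia in UTC: 10:05-11:20, 11:45-14:00, 16:00-17:30 (add 6h to convert from UTC-6).
Teo in UTC: 11:05-14:25, 17:50-19:35 (add 3h to convert from UTC-3).
Quinn ∩ Nadia: 10:05-10:40, 11:00-11:20, 11:45-12:05, 12:25-14:00, 16:00-17:30.
Quinn ∩ Nadia ∩ Teo: 11:05-11:20, 11:45-12:05, 12:25-14:00.
The last common window of at least 50 minutes is 12:25-14:00; a 50-minute meeting can start as late as 13:10 and still end by 14:00.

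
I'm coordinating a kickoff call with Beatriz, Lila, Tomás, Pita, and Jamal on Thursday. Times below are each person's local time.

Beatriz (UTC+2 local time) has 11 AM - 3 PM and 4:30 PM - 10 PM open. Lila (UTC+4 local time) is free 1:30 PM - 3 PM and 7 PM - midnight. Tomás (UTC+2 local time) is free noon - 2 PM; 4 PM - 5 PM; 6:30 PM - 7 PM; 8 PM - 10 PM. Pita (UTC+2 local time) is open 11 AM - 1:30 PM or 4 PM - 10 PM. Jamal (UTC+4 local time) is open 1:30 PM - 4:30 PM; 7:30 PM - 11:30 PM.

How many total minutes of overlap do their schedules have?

Beatriz in UTC: 09:00-13:00, 14:30-20:00 (subtract 2h to convert from UTC+2).
Lila in UTC: 09:30-11:00, 15:00-20:00 (subtract 4h to convert from UTC+4).
Tomás in UTC: 10:00-12:00, 14:00-15:00, 16:30-17:00, 18:00-20:00 (subtract 2h to convert from UTC+2).
Pita in UTC: 09:00-11:30, 14:00-20:00 (subtract 2h to convert from UTC+2).
Jamal in UTC: 09:30-12:30, 15:30-19:30 (subtract 4h to convert from UTC+4).
Beatriz ∩ Lila: 09:30-11:00, 15:00-20:00.
Beatriz ∩ Lila ∩ Tomás: 10:00-11:00, 16:30-17:00, 18:00-20:00.
Beatriz ∩ Lila ∩ Tomás ∩ Pita: 10:00-11:00, 16:30-17:00, 18:00-20:00.
Beatriz ∩ Lila ∩ Tomás ∩ Pita ∩ Jamal: 10:00-11:00, 16:30-17:00, 18:00-19:30.
Summing the common windows: 60 + 30 + 90 = 180 minutes.

180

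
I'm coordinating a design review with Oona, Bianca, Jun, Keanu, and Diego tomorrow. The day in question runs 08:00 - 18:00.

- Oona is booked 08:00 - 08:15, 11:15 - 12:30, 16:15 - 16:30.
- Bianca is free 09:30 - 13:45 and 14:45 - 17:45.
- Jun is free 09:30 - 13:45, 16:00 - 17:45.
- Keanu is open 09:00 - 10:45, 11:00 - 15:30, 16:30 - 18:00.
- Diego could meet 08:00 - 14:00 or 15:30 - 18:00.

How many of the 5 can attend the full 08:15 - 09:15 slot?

Oona free: 08:15-11:15, 12:30-16:15, 16:30-18:00 (invert busy blocks within the working day).
Bianca free: 09:30-13:45, 14:45-17:45.
Jun free: 09:30-13:45, 16:00-17:45.
Keanu free: 09:00-10:45, 11:00-15:30, 16:30-18:00.
Diego free: 08:00-14:00, 15:30-18:00.
Oona and Diego can make the full 08:15-09:15 slot — that's 2.

2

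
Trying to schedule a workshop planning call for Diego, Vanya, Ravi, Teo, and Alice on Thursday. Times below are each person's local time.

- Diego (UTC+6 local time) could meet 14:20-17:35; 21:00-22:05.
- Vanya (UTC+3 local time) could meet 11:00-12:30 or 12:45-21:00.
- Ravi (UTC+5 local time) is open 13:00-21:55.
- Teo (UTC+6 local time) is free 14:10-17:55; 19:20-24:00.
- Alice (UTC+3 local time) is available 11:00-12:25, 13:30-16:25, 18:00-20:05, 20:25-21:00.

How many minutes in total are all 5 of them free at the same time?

195

Diego in UTC: 08:20-11:35, 15:00-16:05 (subtract 6h to convert from UTC+6).
Vanya in UTC: 08:00-09:30, 09:45-18:00 (subtract 3h to convert from UTC+3).
Ravi in UTC: 08:00-16:55 (subtract 5h to convert from UTC+5).
Teo in UTC: 08:10-11:55, 13:20-18:00 (subtract 6h to convert from UTC+6).
Alice in UTC: 08:00-09:25, 10:30-13:25, 15:00-17:05, 17:25-18:00 (subtract 3h to convert from UTC+3).
Diego ∩ Vanya: 08:20-09:30, 09:45-11:35, 15:00-16:05.
Diego ∩ Vanya ∩ Ravi: 08:20-09:30, 09:45-11:35, 15:00-16:05.
Diego ∩ Vanya ∩ Ravi ∩ Teo: 08:20-09:30, 09:45-11:35, 15:00-16:05.
Diego ∩ Vanya ∩ Ravi ∩ Teo ∩ Alice: 08:20-09:25, 10:30-11:35, 15:00-16:05.
Summing the common windows: 65 + 65 + 65 = 195 minutes.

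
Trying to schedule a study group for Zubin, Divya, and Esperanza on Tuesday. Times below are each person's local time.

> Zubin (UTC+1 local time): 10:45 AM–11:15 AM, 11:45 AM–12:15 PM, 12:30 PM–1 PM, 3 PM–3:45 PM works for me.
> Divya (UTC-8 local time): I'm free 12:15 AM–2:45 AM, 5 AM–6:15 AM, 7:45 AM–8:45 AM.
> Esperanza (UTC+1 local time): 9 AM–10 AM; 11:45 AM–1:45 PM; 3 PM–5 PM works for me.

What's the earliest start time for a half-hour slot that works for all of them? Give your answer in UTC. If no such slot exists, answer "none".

Zubin in UTC: 09:45-10:15, 10:45-11:15, 11:30-12:00, 14:00-14:45 (subtract 1h to convert from UTC+1).
Divya in UTC: 08:15-10:45, 13:00-14:15, 15:45-16:45 (add 8h to convert from UTC-8).
Esperanza in UTC: 08:00-09:00, 10:45-12:45, 14:00-16:00 (subtract 1h to convert from UTC+1).
Zubin ∩ Divya: 09:45-10:15, 14:00-14:15.
Zubin ∩ Divya ∩ Esperanza: 14:00-14:15.
So the common availability across everyone is 14:00-14:15.
No common window is at least 30 minutes long.

none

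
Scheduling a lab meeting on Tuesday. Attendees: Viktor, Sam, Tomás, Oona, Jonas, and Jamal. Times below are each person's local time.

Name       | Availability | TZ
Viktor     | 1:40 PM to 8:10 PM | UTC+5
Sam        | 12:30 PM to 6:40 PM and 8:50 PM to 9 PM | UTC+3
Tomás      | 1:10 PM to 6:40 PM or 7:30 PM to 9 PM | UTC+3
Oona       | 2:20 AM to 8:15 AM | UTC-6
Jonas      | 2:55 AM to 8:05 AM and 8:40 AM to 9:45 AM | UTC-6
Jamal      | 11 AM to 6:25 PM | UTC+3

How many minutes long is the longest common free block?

Viktor in UTC: 08:40-15:10 (subtract 5h to convert from UTC+5).
Sam in UTC: 09:30-15:40, 17:50-18:00 (subtract 3h to convert from UTC+3).
Tomás in UTC: 10:10-15:40, 16:30-18:00 (subtract 3h to convert from UTC+3).
Oona in UTC: 08:20-14:15 (add 6h to convert from UTC-6).
Jonas in UTC: 08:55-14:05, 14:40-15:45 (add 6h to convert from UTC-6).
Jamal in UTC: 08:00-15:25 (subtract 3h to convert from UTC+3).
Viktor ∩ Sam: 09:30-15:10.
Viktor ∩ Sam ∩ Tomás: 10:10-15:10.
Viktor ∩ Sam ∩ Tomás ∩ Oona: 10:10-14:15.
Viktor ∩ Sam ∩ Tomás ∩ Oona ∩ Jonas: 10:10-14:05.
Viktor ∩ Sam ∩ Tomás ∩ Oona ∩ Jonas ∩ Jamal: 10:10-14:05.
The longest is 10:10-14:05 at 235 minutes.

235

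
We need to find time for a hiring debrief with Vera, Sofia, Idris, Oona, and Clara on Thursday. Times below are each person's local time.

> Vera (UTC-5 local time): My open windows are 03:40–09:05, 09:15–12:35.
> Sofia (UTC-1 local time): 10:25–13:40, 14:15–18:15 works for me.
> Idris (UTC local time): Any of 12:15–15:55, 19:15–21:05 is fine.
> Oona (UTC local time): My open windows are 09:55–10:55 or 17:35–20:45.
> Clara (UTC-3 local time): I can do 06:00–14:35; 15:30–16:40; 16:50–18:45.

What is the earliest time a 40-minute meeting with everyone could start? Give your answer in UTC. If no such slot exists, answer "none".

Vera in UTC: 08:40-14:05, 14:15-17:35 (add 5h to convert from UTC-5).
Sofia in UTC: 11:25-14:40, 15:15-19:15 (add 1h to convert from UTC-1).
Idris in UTC: 12:15-15:55, 19:15-21:05.
Oona in UTC: 09:55-10:55, 17:35-20:45.
Clara in UTC: 09:00-17:35, 18:30-19:40, 19:50-21:45 (add 3h to convert from UTC-3).
Vera ∩ Sofia: 11:25-14:05, 14:15-14:40, 15:15-17:35.
Vera ∩ Sofia ∩ Idris: 12:15-14:05, 14:15-14:40, 15:15-15:55.
Vera ∩ Sofia ∩ Idris ∩ Oona: ∅.
Vera ∩ Sofia ∩ Idris ∩ Oona ∩ Clara: ∅.
There is no time when everyone is free.
No common window is at least 40 minutes long.

none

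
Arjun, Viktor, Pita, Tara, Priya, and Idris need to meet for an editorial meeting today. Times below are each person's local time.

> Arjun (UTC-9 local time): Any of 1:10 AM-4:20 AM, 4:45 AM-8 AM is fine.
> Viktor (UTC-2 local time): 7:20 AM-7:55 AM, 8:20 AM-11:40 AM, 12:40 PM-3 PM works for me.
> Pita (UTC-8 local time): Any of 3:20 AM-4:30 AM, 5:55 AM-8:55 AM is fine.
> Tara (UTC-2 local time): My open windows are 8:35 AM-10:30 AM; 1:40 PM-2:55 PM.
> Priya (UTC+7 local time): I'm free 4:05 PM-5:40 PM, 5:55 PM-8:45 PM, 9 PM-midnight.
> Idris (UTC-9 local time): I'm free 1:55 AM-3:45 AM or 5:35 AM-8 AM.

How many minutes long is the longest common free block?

75

Arjun in UTC: 10:10-13:20, 13:45-17:00 (add 9h to convert from UTC-9).
Viktor in UTC: 09:20-09:55, 10:20-13:40, 14:40-17:00 (add 2h to convert from UTC-2).
Pita in UTC: 11:20-12:30, 13:55-16:55 (add 8h to convert from UTC-8).
Tara in UTC: 10:35-12:30, 15:40-16:55 (add 2h to convert from UTC-2).
Priya in UTC: 09:05-10:40, 10:55-13:45, 14:00-17:00 (subtract 7h to convert from UTC+7).
Idris in UTC: 10:55-12:45, 14:35-17:00 (add 9h to convert from UTC-9).
Arjun ∩ Viktor: 10:20-13:20, 14:40-17:00.
Arjun ∩ Viktor ∩ Pita: 11:20-12:30, 14:40-16:55.
Arjun ∩ Viktor ∩ Pita ∩ Tara: 11:20-12:30, 15:40-16:55.
Arjun ∩ Viktor ∩ Pita ∩ Tara ∩ Priya: 11:20-12:30, 15:40-16:55.
Arjun ∩ Viktor ∩ Pita ∩ Tara ∩ Priya ∩ Idris: 11:20-12:30, 15:40-16:55.
The longest is 15:40-16:55 at 75 minutes.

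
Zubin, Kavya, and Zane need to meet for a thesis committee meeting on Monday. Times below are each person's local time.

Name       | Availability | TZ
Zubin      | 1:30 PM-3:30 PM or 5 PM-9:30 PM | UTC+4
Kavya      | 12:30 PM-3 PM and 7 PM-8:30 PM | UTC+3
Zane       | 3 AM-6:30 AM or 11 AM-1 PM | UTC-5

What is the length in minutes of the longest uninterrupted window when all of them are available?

Zubin in UTC: 09:30-11:30, 13:00-17:30 (subtract 4h to convert from UTC+4).
Kavya in UTC: 09:30-12:00, 16:00-17:30 (subtract 3h to convert from UTC+3).
Zane in UTC: 08:00-11:30, 16:00-18:00 (add 5h to convert from UTC-5).
Zubin ∩ Kavya: 09:30-11:30, 16:00-17:30.
Zubin ∩ Kavya ∩ Zane: 09:30-11:30, 16:00-17:30.
So the common availability across everyone is 09:30-11:30, 16:00-17:30.
The longest is 09:30-11:30 at 120 minutes.

120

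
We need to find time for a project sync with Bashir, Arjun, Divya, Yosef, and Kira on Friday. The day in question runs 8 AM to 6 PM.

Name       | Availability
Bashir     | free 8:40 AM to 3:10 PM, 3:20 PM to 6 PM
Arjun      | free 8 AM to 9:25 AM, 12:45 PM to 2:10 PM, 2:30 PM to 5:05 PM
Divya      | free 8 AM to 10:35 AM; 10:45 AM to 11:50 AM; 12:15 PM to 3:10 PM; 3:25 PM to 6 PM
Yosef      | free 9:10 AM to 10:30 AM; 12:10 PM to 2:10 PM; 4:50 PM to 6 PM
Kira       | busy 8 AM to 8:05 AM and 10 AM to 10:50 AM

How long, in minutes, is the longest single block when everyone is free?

85

Bashir free: 08:40-15:10, 15:20-18:00.
Arjun free: 08:00-09:25, 12:45-14:10, 14:30-17:05.
Divya free: 08:00-10:35, 10:45-11:50, 12:15-15:10, 15:25-18:00.
Yosef free: 09:10-10:30, 12:10-14:10, 16:50-18:00.
Kira free: 08:05-10:00, 10:50-18:00 (invert busy blocks within the working day).
Bashir ∩ Arjun: 08:40-09:25, 12:45-14:10, 14:30-15:10, 15:20-17:05.
Bashir ∩ Arjun ∩ Divya: 08:40-09:25, 12:45-14:10, 14:30-15:10, 15:25-17:05.
Bashir ∩ Arjun ∩ Divya ∩ Yosef: 09:10-09:25, 12:45-14:10, 16:50-17:05.
Bashir ∩ Arjun ∩ Divya ∩ Yosef ∩ Kira: 09:10-09:25, 12:45-14:10, 16:50-17:05.
The longest is 12:45-14:10 at 85 minutes.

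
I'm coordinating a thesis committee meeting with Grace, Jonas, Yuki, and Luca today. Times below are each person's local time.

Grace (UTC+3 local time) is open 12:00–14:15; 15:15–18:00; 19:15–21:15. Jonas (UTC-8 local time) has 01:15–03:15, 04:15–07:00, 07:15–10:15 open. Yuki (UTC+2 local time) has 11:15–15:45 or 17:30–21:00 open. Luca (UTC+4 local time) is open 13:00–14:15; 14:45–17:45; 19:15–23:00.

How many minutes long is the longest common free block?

Grace in UTC: 09:00-11:15, 12:15-15:00, 16:15-18:15 (subtract 3h to convert from UTC+3).
Jonas in UTC: 09:15-11:15, 12:15-15:00, 15:15-18:15 (add 8h to convert from UTC-8).
Yuki in UTC: 09:15-13:45, 15:30-19:00 (subtract 2h to convert from UTC+2).
Luca in UTC: 09:00-10:15, 10:45-13:45, 15:15-19:00 (subtract 4h to convert from UTC+4).
Grace ∩ Jonas: 09:15-11:15, 12:15-15:00, 16:15-18:15.
Grace ∩ Jonas ∩ Yuki: 09:15-11:15, 12:15-13:45, 16:15-18:15.
Grace ∩ Jonas ∩ Yuki ∩ Luca: 09:15-10:15, 10:45-11:15, 12:15-13:45, 16:15-18:15.
The longest is 16:15-18:15 at 120 minutes.

120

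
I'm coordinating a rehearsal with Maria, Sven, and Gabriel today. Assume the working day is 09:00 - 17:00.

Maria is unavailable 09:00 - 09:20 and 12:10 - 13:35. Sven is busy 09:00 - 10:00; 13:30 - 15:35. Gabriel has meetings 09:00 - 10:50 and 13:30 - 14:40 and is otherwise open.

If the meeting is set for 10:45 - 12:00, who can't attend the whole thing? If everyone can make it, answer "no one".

Maria free: 09:20-12:10, 13:35-17:00 (invert busy blocks within the working day).
Sven free: 10:00-13:30, 15:35-17:00 (invert busy blocks within the working day).
Gabriel free: 10:50-13:30, 14:40-17:00 (invert busy blocks within the working day).
Maria: free for 10:45-12:00. Sven: free for 10:45-12:00. Gabriel: not fully free for 10:45-12:00.

Gabriel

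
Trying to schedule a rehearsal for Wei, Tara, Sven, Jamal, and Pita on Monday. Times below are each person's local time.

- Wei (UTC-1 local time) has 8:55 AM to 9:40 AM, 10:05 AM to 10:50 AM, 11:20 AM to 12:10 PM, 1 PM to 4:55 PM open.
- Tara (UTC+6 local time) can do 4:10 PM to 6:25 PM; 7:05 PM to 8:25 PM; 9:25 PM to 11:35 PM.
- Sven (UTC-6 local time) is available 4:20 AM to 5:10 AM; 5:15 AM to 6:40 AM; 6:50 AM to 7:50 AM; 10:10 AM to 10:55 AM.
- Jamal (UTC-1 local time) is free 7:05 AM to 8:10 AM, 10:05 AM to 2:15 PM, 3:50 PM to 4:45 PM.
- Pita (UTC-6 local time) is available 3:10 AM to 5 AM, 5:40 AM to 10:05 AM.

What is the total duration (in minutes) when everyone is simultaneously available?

20

Wei in UTC: 09:55-10:40, 11:05-11:50, 12:20-13:10, 14:00-17:55 (add 1h to convert from UTC-1).
Tara in UTC: 10:10-12:25, 13:05-14:25, 15:25-17:35 (subtract 6h to convert from UTC+6).
Sven in UTC: 10:20-11:10, 11:15-12:40, 12:50-13:50, 16:10-16:55 (add 6h to convert from UTC-6).
Jamal in UTC: 08:05-09:10, 11:05-15:15, 16:50-17:45 (add 1h to convert from UTC-1).
Pita in UTC: 09:10-11:00, 11:40-16:05 (add 6h to convert from UTC-6).
Wei ∩ Tara: 10:10-10:40, 11:05-11:50, 12:20-12:25, 13:05-13:10, 14:00-14:25, 15:25-17:35.
Wei ∩ Tara ∩ Sven: 10:20-10:40, 11:05-11:10, 11:15-11:50, 12:20-12:25, 13:05-13:10, 16:10-16:55.
Wei ∩ Tara ∩ Sven ∩ Jamal: 11:05-11:10, 11:15-11:50, 12:20-12:25, 13:05-13:10, 16:50-16:55.
Wei ∩ Tara ∩ Sven ∩ Jamal ∩ Pita: 11:40-11:50, 12:20-12:25, 13:05-13:10.
Summing the common windows: 10 + 5 + 5 = 20 minutes.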